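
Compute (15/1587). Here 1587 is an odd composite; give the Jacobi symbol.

0

Reciprocity: 15 ≡ 3 and 1587 ≡ 3 (mod 4), so (15/1587) = −(1587/15).
Reduce top mod 15: now compute (12/15).
Pull out 2^2: since 15 ≡ 7 (mod 8), (2/15) = +1, so (2/15)^2 = +1.
Reciprocity: 3 ≡ 3 and 15 ≡ 3 (mod 4), so (3/15) = −(15/3).
Reduce top mod 3: now compute (0/3).
Top reduces to 0: gcd > 1, so the symbol is 0.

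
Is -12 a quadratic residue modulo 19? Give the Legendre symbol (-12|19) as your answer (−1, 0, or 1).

Euler's criterion: (-12/19) ≡ 7^9 (mod 19).
7^2 ≡ 11 (mod 19)
7^4 ≡ 7 (mod 19)
7^8 ≡ 11 (mod 19)
7^9 = 7^(8+1) ≡ 1 (mod 19).
Result is 1, so (-12/19) = 1.

1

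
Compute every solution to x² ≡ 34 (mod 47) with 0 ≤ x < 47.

Since 47 ≡ 3 (mod 4), a square root of 34 is 34^((47+1)/4) = 34^12 mod 47.
Repeated squaring: 34^2≡28, 34^4≡32, 34^8≡37 (mod 47).
34^12 = 34^(8+4) ≡ 9 (mod 47).
Check: 9² = 81 ≡ 34 (mod 47). The two roots are 9 and 38.

9, 38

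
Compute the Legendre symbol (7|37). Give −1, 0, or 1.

1

Reciprocity: 7 ≡ 3 and 37 ≡ 1 (mod 4), so (7/37) = +(37/7).
Reduce top mod 7: now compute (2/7).
Pull out 2: since 7 ≡ 7 (mod 8), (2/7) = +1.
Reached (1/7) = 1. Collecting the sign flips along the way, the symbol is +1.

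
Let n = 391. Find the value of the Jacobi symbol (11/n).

Reciprocity: 11 ≡ 3 and 391 ≡ 3 (mod 4), so (11/391) = −(391/11).
Reduce top mod 11: now compute (6/11).
Pull out 2: since 11 ≡ 3 (mod 8), (2/11) = -1.
Reciprocity: 3 ≡ 3 and 11 ≡ 3 (mod 4), so (3/11) = −(11/3).
Reduce top mod 3: now compute (2/3).
Pull out 2: since 3 ≡ 3 (mod 8), (2/3) = -1.
Reached (1/3) = 1. Collecting the sign flips along the way, the symbol is +1.

1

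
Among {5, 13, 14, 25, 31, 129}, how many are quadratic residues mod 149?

4

(5/149) = +1 → QR.
(13/149) = -1 → non-residue.
(14/149) = -1 → non-residue.
(25/149) = +1 → QR.
(31/149) = +1 → QR.
(129/149) = +1 → QR.
Total quadratic residues among the 6: 4.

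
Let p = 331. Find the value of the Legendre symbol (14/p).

Euler's criterion: (14/331) ≡ 14^165 (mod 331).
14^2 ≡ 196 (mod 331)
14^4 ≡ 20 (mod 331)
14^8 ≡ 69 (mod 331)
14^16 ≡ 127 (mod 331)
14^32 ≡ 241 (mod 331)
14^64 ≡ 156 (mod 331)
14^128 ≡ 173 (mod 331)
14^165 = 14^(128+32+4+1) ≡ 1 (mod 331).
Result is 1, so (14/331) = 1.

1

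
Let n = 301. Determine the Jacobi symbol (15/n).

Reciprocity: 15 ≡ 3 and 301 ≡ 1 (mod 4), so (15/301) = +(301/15).
Reduce top mod 15: now compute (1/15).
Reached (1/15) = 1. Collecting the sign flips along the way, the symbol is +1.

1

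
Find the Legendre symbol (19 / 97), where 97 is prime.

Euler's criterion: (19/97) ≡ 19^48 (mod 97).
19^2 ≡ 70 (mod 97)
19^4 ≡ 50 (mod 97)
19^8 ≡ 75 (mod 97)
19^16 ≡ 96 (mod 97)
19^32 ≡ 1 (mod 97)
19^48 = 19^(32+16) ≡ 96 (mod 97).
Result is 96 ≡ −1, so (19/97) = −1.

-1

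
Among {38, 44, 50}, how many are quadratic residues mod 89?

2

(38/89) = -1 → non-residue.
(44/89) = +1 → QR.
(50/89) = +1 → QR.
Total quadratic residues among the 3: 2.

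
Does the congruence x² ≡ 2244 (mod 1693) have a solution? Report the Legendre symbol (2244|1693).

First reduce: 2244 ≡ 551 (mod 1693).
Reciprocity: 551 ≡ 3 and 1693 ≡ 1 (mod 4), so (551/1693) = +(1693/551).
Reduce top mod 551: now compute (40/551).
Pull out 2^3: since 551 ≡ 7 (mod 8), (2/551) = +1, so (2/551)^3 = +1.
Reciprocity: 5 ≡ 1 and 551 ≡ 3 (mod 4), so (5/551) = +(551/5).
Reduce top mod 5: now compute (1/5).
Reached (1/5) = 1. Collecting the sign flips along the way, the symbol is +1.

1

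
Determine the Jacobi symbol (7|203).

0

Reciprocity: 7 ≡ 3 and 203 ≡ 3 (mod 4), so (7/203) = −(203/7).
Reduce top mod 7: now compute (0/7).
Top reduces to 0: gcd > 1, so the symbol is 0.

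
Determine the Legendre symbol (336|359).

Pull out 2^4: since 359 ≡ 7 (mod 8), (2/359) = +1, so (2/359)^4 = +1.
Reciprocity: 21 ≡ 1 and 359 ≡ 3 (mod 4), so (21/359) = +(359/21).
Reduce top mod 21: now compute (2/21).
Pull out 2: since 21 ≡ 5 (mod 8), (2/21) = -1.
Reached (1/21) = 1. Collecting the sign flips along the way, the symbol is -1.

-1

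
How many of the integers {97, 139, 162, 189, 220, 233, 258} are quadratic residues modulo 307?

(97/307) = +1 → QR.
(139/307) = -1 → non-residue.
(162/307) = -1 → non-residue.
(189/307) = -1 → non-residue.
(220/307) = -1 → non-residue.
(233/307) = +1 → QR.
(258/307) = -1 → non-residue.
Total quadratic residues among the 7: 2.

2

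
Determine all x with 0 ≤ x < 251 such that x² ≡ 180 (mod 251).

96, 155

Since 251 ≡ 3 (mod 4), a square root of 180 is 180^((251+1)/4) = 180^63 mod 251.
Repeated squaring: 180^2≡21, 180^4≡190, 180^8≡207, 180^16≡179, 180^32≡164 (mod 251).
180^63 = 180^(32+16+8+4+2+1) ≡ 155 (mod 251).
Check: 155² = 24025 ≡ 180 (mod 251). The two roots are 96 and 155.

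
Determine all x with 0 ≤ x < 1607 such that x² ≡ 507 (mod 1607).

61, 1546

Since 1607 ≡ 3 (mod 4), a square root of 507 is 507^((1607+1)/4) = 507^402 mod 1607.
Repeated squaring: 507^2≡1536, 507^4≡220, 507^8≡190, 507^16≡746, 507^32≡494, 507^64≡1379, 507^128≡560, 507^256≡235 (mod 1607).
507^402 = 507^(256+128+16+2) ≡ 1546 (mod 1607).
Check: 1546² = 2390116 ≡ 507 (mod 1607). The two roots are 61 and 1546.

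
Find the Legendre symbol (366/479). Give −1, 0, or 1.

Euler's criterion: (366/479) ≡ 366^239 (mod 479).
366^2 ≡ 315 (mod 479)
366^4 ≡ 72 (mod 479)
366^8 ≡ 394 (mod 479)
366^16 ≡ 40 (mod 479)
366^32 ≡ 163 (mod 479)
366^64 ≡ 224 (mod 479)
366^128 ≡ 360 (mod 479)
366^239 = 366^(128+64+32+8+4+2+1) ≡ 1 (mod 479).
Result is 1, so (366/479) = 1.

1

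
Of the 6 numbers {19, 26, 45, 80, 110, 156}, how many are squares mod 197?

3

(19/197) = +1 → QR.
(26/197) = +1 → QR.
(45/197) = -1 → non-residue.
(80/197) = -1 → non-residue.
(110/197) = -1 → non-residue.
(156/197) = +1 → QR.
Total quadratic residues among the 6: 3.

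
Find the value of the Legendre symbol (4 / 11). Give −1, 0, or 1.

1

Pull out 2^2: since 11 ≡ 3 (mod 8), (2/11) = -1, so (2/11)^2 = +1.
Reached (1/11) = 1. Collecting the sign flips along the way, the symbol is +1.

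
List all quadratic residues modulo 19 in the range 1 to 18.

Square k = 1,…,9 (k and 19−k give the same square):
1²=1, 2²=4, 3²=9, 4²=16, 5²≡6, 6²≡17, 7²≡11, 8²≡7, 9²≡5 (mod 19).
So the quadratic residues mod 19 are {1, 4, 5, 6, 7, 9, 11, 16, 17}.

1,4,5,6,7,9,11,16,17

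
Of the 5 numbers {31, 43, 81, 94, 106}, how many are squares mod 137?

(31/137) = -1 → non-residue.
(43/137) = -1 → non-residue.
(81/137) = +1 → QR.
(94/137) = -1 → non-residue.
(106/137) = -1 → non-residue.
Total quadratic residues among the 5: 1.

1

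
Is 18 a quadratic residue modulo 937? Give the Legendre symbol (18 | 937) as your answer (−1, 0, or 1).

1

Euler's criterion: (18/937) ≡ 18^468 (mod 937).
18^2 ≡ 324 (mod 937)
18^4 ≡ 32 (mod 937)
18^8 ≡ 87 (mod 937)
18^16 ≡ 73 (mod 937)
18^32 ≡ 644 (mod 937)
18^64 ≡ 582 (mod 937)
18^128 ≡ 467 (mod 937)
18^256 ≡ 705 (mod 937)
18^468 = 18^(256+128+64+16+4) ≡ 1 (mod 937).
Result is 1, so (18/937) = 1.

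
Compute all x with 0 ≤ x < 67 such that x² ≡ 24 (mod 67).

Since 67 ≡ 3 (mod 4), a square root of 24 is 24^((67+1)/4) = 24^17 mod 67.
Repeated squaring: 24^2≡40, 24^4≡59, 24^8≡64, 24^16≡9 (mod 67).
24^17 = 24^(16+1) ≡ 15 (mod 67).
Check: 15² = 225 ≡ 24 (mod 67). The two roots are 15 and 52.

15, 52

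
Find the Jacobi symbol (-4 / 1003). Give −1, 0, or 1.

First reduce: -4 ≡ 999 (mod 1003).
Reciprocity: 999 ≡ 3 and 1003 ≡ 3 (mod 4), so (999/1003) = −(1003/999).
Reduce top mod 999: now compute (4/999).
Pull out 2^2: since 999 ≡ 7 (mod 8), (2/999) = +1, so (2/999)^2 = +1.
Reached (1/999) = 1. Collecting the sign flips along the way, the symbol is -1.

-1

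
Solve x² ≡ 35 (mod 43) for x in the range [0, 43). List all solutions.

Since 43 ≡ 3 (mod 4), a square root of 35 is 35^((43+1)/4) = 35^11 mod 43.
Repeated squaring: 35^2≡21, 35^4≡11, 35^8≡35 (mod 43).
35^11 = 35^(8+2+1) ≡ 11 (mod 43).
Check: 11² = 121 ≡ 35 (mod 43). The two roots are 11 and 32.

11, 32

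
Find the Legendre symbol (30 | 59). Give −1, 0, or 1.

Pull out 2: since 59 ≡ 3 (mod 8), (2/59) = -1.
Reciprocity: 15 ≡ 3 and 59 ≡ 3 (mod 4), so (15/59) = −(59/15).
Reduce top mod 15: now compute (14/15).
Pull out 2: since 15 ≡ 7 (mod 8), (2/15) = +1.
Reciprocity: 7 ≡ 3 and 15 ≡ 3 (mod 4), so (7/15) = −(15/7).
Reduce top mod 7: now compute (1/7).
Reached (1/7) = 1. Collecting the sign flips along the way, the symbol is -1.

-1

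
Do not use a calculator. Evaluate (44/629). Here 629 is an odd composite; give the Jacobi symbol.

Pull out 2^2: since 629 ≡ 5 (mod 8), (2/629) = -1, so (2/629)^2 = +1.
Reciprocity: 11 ≡ 3 and 629 ≡ 1 (mod 4), so (11/629) = +(629/11).
Reduce top mod 11: now compute (2/11).
Pull out 2: since 11 ≡ 3 (mod 8), (2/11) = -1.
Reached (1/11) = 1. Collecting the sign flips along the way, the symbol is -1.

-1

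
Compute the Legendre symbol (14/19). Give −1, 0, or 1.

-1

Pull out 2: since 19 ≡ 3 (mod 8), (2/19) = -1.
Reciprocity: 7 ≡ 3 and 19 ≡ 3 (mod 4), so (7/19) = −(19/7).
Reduce top mod 7: now compute (5/7).
Reciprocity: 5 ≡ 1 and 7 ≡ 3 (mod 4), so (5/7) = +(7/5).
Reduce top mod 5: now compute (2/5).
Pull out 2: since 5 ≡ 5 (mod 8), (2/5) = -1.
Reached (1/5) = 1. Collecting the sign flips along the way, the symbol is -1.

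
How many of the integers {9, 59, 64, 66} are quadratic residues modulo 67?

(9/67) = +1 → QR.
(59/67) = +1 → QR.
(64/67) = +1 → QR.
(66/67) = -1 → non-residue.
Total quadratic residues among the 4: 3.

3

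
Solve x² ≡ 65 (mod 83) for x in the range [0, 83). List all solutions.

27, 56

Since 83 ≡ 3 (mod 4), a square root of 65 is 65^((83+1)/4) = 65^21 mod 83.
Repeated squaring: 65^2≡75, 65^4≡64, 65^8≡29, 65^16≡11 (mod 83).
65^21 = 65^(16+4+1) ≡ 27 (mod 83).
Check: 27² = 729 ≡ 65 (mod 83). The two roots are 27 and 56.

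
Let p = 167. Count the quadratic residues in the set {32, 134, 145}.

1

(32/167) = +1 → QR.
(134/167) = -1 → non-residue.
(145/167) = -1 → non-residue.
Total quadratic residues among the 3: 1.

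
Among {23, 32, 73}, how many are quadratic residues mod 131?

0

(23/131) = -1 → non-residue.
(32/131) = -1 → non-residue.
(73/131) = -1 → non-residue.
Total quadratic residues among the 3: 0.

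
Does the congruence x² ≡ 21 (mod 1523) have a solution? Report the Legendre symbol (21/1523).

Reciprocity: 21 ≡ 1 and 1523 ≡ 3 (mod 4), so (21/1523) = +(1523/21).
Reduce top mod 21: now compute (11/21).
Reciprocity: 11 ≡ 3 and 21 ≡ 1 (mod 4), so (11/21) = +(21/11).
Reduce top mod 11: now compute (10/11).
Pull out 2: since 11 ≡ 3 (mod 8), (2/11) = -1.
Reciprocity: 5 ≡ 1 and 11 ≡ 3 (mod 4), so (5/11) = +(11/5).
Reduce top mod 5: now compute (1/5).
Reached (1/5) = 1. Collecting the sign flips along the way, the symbol is -1.

-1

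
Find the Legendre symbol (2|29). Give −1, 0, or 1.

Pull out 2: since 29 ≡ 5 (mod 8), (2/29) = -1.
Reached (1/29) = 1. Collecting the sign flips along the way, the symbol is -1.

-1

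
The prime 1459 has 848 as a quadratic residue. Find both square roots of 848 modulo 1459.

545, 914

Since 1459 ≡ 3 (mod 4), a square root of 848 is 848^((1459+1)/4) = 848^365 mod 1459.
Repeated squaring: 848^2≡1276, 848^4≡1391, 848^8≡247, 848^16≡1190, 848^32≡870, 848^64≡1138, 848^128≡911, 848^256≡1209 (mod 1459).
848^365 = 848^(256+64+32+8+4+1) ≡ 914 (mod 1459).
Check: 914² = 835396 ≡ 848 (mod 1459). The two roots are 545 and 914.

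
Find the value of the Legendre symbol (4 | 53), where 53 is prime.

1

Euler's criterion: (4/53) ≡ 4^26 (mod 53).
4^2 ≡ 16 (mod 53)
4^4 ≡ 44 (mod 53)
4^8 ≡ 28 (mod 53)
4^16 ≡ 42 (mod 53)
4^26 = 4^(16+8+2) ≡ 1 (mod 53).
Result is 1, so (4/53) = 1.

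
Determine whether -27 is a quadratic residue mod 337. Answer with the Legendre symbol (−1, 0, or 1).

1

First reduce: -27 ≡ 310 (mod 337).
Pull out 2: since 337 ≡ 1 (mod 8), (2/337) = +1.
Reciprocity: 155 ≡ 3 and 337 ≡ 1 (mod 4), so (155/337) = +(337/155).
Reduce top mod 155: now compute (27/155).
Reciprocity: 27 ≡ 3 and 155 ≡ 3 (mod 4), so (27/155) = −(155/27).
Reduce top mod 27: now compute (20/27).
Pull out 2^2: since 27 ≡ 3 (mod 8), (2/27) = -1, so (2/27)^2 = +1.
Reciprocity: 5 ≡ 1 and 27 ≡ 3 (mod 4), so (5/27) = +(27/5).
Reduce top mod 5: now compute (2/5).
Pull out 2: since 5 ≡ 5 (mod 8), (2/5) = -1.
Reached (1/5) = 1. Collecting the sign flips along the way, the symbol is +1.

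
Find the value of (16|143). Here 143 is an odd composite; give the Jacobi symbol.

1

Pull out 2^4: since 143 ≡ 7 (mod 8), (2/143) = +1, so (2/143)^4 = +1.
Reached (1/143) = 1. Collecting the sign flips along the way, the symbol is +1.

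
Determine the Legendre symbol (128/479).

1

Pull out 2^7: since 479 ≡ 7 (mod 8), (2/479) = +1, so (2/479)^7 = +1.
Reached (1/479) = 1. Collecting the sign flips along the way, the symbol is +1.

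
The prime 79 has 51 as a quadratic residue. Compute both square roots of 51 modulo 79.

29, 50

Since 79 ≡ 3 (mod 4), a square root of 51 is 51^((79+1)/4) = 51^20 mod 79.
Repeated squaring: 51^2≡73, 51^4≡36, 51^8≡32, 51^16≡76 (mod 79).
51^20 = 51^(16+4) ≡ 50 (mod 79).
Check: 50² = 2500 ≡ 51 (mod 79). The two roots are 29 and 50.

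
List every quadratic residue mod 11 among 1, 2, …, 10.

1,3,4,5,9

Square k = 1,…,5 (k and 11−k give the same square):
1²=1, 2²=4, 3²=9, 4²≡5, 5²≡3 (mod 11).
So the quadratic residues mod 11 are {1, 3, 4, 5, 9}.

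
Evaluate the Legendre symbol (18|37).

-1

Pull out 2: since 37 ≡ 5 (mod 8), (2/37) = -1.
Reciprocity: 9 ≡ 1 and 37 ≡ 1 (mod 4), so (9/37) = +(37/9).
Reduce top mod 9: now compute (1/9).
Reached (1/9) = 1. Collecting the sign flips along the way, the symbol is -1.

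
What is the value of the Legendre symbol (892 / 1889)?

1

Pull out 2^2: since 1889 ≡ 1 (mod 8), (2/1889) = +1, so (2/1889)^2 = +1.
Reciprocity: 223 ≡ 3 and 1889 ≡ 1 (mod 4), so (223/1889) = +(1889/223).
Reduce top mod 223: now compute (105/223).
Reciprocity: 105 ≡ 1 and 223 ≡ 3 (mod 4), so (105/223) = +(223/105).
Reduce top mod 105: now compute (13/105).
Reciprocity: 13 ≡ 1 and 105 ≡ 1 (mod 4), so (13/105) = +(105/13).
Reduce top mod 13: now compute (1/13).
Reached (1/13) = 1. Collecting the sign flips along the way, the symbol is +1.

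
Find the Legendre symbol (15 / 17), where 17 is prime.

Reciprocity: 15 ≡ 3 and 17 ≡ 1 (mod 4), so (15/17) = +(17/15).
Reduce top mod 15: now compute (2/15).
Pull out 2: since 15 ≡ 7 (mod 8), (2/15) = +1.
Reached (1/15) = 1. Collecting the sign flips along the way, the symbol is +1.

1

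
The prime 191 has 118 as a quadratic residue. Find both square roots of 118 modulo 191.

51, 140

Since 191 ≡ 3 (mod 4), a square root of 118 is 118^((191+1)/4) = 118^48 mod 191.
Repeated squaring: 118^2≡172, 118^4≡170, 118^8≡59, 118^16≡43, 118^32≡130 (mod 191).
118^48 = 118^(32+16) ≡ 51 (mod 191).
Check: 51² = 2601 ≡ 118 (mod 191). The two roots are 51 and 140.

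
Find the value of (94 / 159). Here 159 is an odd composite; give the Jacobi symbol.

Pull out 2: since 159 ≡ 7 (mod 8), (2/159) = +1.
Reciprocity: 47 ≡ 3 and 159 ≡ 3 (mod 4), so (47/159) = −(159/47).
Reduce top mod 47: now compute (18/47).
Pull out 2: since 47 ≡ 7 (mod 8), (2/47) = +1.
Reciprocity: 9 ≡ 1 and 47 ≡ 3 (mod 4), so (9/47) = +(47/9).
Reduce top mod 9: now compute (2/9).
Pull out 2: since 9 ≡ 1 (mod 8), (2/9) = +1.
Reached (1/9) = 1. Collecting the sign flips along the way, the symbol is -1.

-1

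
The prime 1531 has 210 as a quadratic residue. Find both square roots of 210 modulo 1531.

Since 1531 ≡ 3 (mod 4), a square root of 210 is 210^((1531+1)/4) = 210^383 mod 1531.
Repeated squaring: 210^2≡1232, 210^4≡603, 210^8≡762, 210^16≡395, 210^32≡1394, 210^64≡397, 210^128≡1447, 210^256≡932 (mod 1531).
210^383 = 210^(256+64+32+16+8+4+2+1) ≡ 852 (mod 1531).
Check: 852² = 725904 ≡ 210 (mod 1531). The two roots are 679 and 852.

679, 852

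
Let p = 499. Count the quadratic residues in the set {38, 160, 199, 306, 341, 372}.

(38/499) = +1 → QR.
(160/499) = -1 → non-residue.
(199/499) = +1 → QR.
(306/499) = +1 → QR.
(341/499) = -1 → non-residue.
(372/499) = -1 → non-residue.
Total quadratic residues among the 6: 3.

3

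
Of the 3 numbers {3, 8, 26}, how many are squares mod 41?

1

(3/41) = -1 → non-residue.
(8/41) = +1 → QR.
(26/41) = -1 → non-residue.
Total quadratic residues among the 3: 1.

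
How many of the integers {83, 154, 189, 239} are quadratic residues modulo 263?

(83/263) = +1 → QR.
(154/263) = -1 → non-residue.
(189/263) = -1 → non-residue.
(239/263) = -1 → non-residue.
Total quadratic residues among the 4: 1.

1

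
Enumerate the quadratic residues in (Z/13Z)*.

Square k = 1,…,6 (k and 13−k give the same square):
1²=1, 2²=4, 3²=9, 4²≡3, 5²≡12, 6²≡10 (mod 13).
So the quadratic residues mod 13 are {1, 3, 4, 9, 10, 12}.

1 3 4 9 10 12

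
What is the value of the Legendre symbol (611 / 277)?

1

First reduce: 611 ≡ 57 (mod 277).
Reciprocity: 57 ≡ 1 and 277 ≡ 1 (mod 4), so (57/277) = +(277/57).
Reduce top mod 57: now compute (49/57).
Reciprocity: 49 ≡ 1 and 57 ≡ 1 (mod 4), so (49/57) = +(57/49).
Reduce top mod 49: now compute (8/49).
Pull out 2^3: since 49 ≡ 1 (mod 8), (2/49) = +1, so (2/49)^3 = +1.
Reached (1/49) = 1. Collecting the sign flips along the way, the symbol is +1.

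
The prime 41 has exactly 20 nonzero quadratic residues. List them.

1,2,4,5,8,9,10,16,18,20,21,23,25,31,32,33,36,37,39,40

Square k = 1,…,20 (k and 41−k give the same square):
1²=1, 2²=4, 3²=9, 4²=16, 5²=25, 6²=36, 7²≡8, 8²≡23, 9²≡40, 10²≡18, 11²≡39, 12²≡21, 13²≡5, 14²≡32, 15²≡20, 16²≡10, 17²≡2, 18²≡37, 19²≡33, 20²≡31 (mod 41).
So the quadratic residues mod 41 are {1, 2, 4, 5, 8, 9, 10, 16, 18, 20, 21, 23, 25, 31, 32, 33, 36, 37, 39, 40}.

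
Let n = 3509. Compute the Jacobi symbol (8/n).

-1

Pull out 2^3: since 3509 ≡ 5 (mod 8), (2/3509) = -1, so (2/3509)^3 = -1.
Reached (1/3509) = 1. Collecting the sign flips along the way, the symbol is -1.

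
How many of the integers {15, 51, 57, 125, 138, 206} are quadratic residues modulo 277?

2

(15/277) = -1 → non-residue.
(51/277) = -1 → non-residue.
(57/277) = +1 → QR.
(125/277) = -1 → non-residue.
(138/277) = -1 → non-residue.
(206/277) = +1 → QR.
Total quadratic residues among the 6: 2.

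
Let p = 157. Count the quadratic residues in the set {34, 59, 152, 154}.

1

(34/157) = -1 → non-residue.
(59/157) = -1 → non-residue.
(152/157) = -1 → non-residue.
(154/157) = +1 → QR.
Total quadratic residues among the 4: 1.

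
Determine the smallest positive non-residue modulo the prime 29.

(2/29) = −1, so 2 is the smallest positive non-residue mod 29.

2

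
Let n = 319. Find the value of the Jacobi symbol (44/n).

0

Pull out 2^2: since 319 ≡ 7 (mod 8), (2/319) = +1, so (2/319)^2 = +1.
Reciprocity: 11 ≡ 3 and 319 ≡ 3 (mod 4), so (11/319) = −(319/11).
Reduce top mod 11: now compute (0/11).
Top reduces to 0: gcd > 1, so the symbol is 0.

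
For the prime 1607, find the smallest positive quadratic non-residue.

5

(2/1607) = +1, so 2 is a residue.
(3/1607) = +1, so 3 is a residue.
(4/1607) = +1, so 4 is a residue.
(5/1607) = −1, so 5 is the smallest positive non-residue mod 1607.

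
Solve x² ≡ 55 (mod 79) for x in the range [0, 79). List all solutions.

Since 79 ≡ 3 (mod 4), a square root of 55 is 55^((79+1)/4) = 55^20 mod 79.
Repeated squaring: 55^2≡23, 55^4≡55, 55^8≡23, 55^16≡55 (mod 79).
55^20 = 55^(16+4) ≡ 23 (mod 79).
Check: 23² = 529 ≡ 55 (mod 79). The two roots are 23 and 56.

23, 56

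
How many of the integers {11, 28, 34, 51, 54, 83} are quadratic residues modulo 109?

3

(11/109) = -1 → non-residue.
(28/109) = +1 → QR.
(34/109) = +1 → QR.
(51/109) = -1 → non-residue.
(54/109) = -1 → non-residue.
(83/109) = +1 → QR.
Total quadratic residues among the 6: 3.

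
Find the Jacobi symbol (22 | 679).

1

Pull out 2: since 679 ≡ 7 (mod 8), (2/679) = +1.
Reciprocity: 11 ≡ 3 and 679 ≡ 3 (mod 4), so (11/679) = −(679/11).
Reduce top mod 11: now compute (8/11).
Pull out 2^3: since 11 ≡ 3 (mod 8), (2/11) = -1, so (2/11)^3 = -1.
Reached (1/11) = 1. Collecting the sign flips along the way, the symbol is +1.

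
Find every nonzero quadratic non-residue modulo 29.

Square k = 1,…,14 (k and 29−k give the same square):
1²=1, 2²=4, 3²=9, 4²=16, 5²=25, 6²≡7, 7²≡20, 8²≡6, 9²≡23, 10²≡13, 11²≡5, 12²≡28, 13²≡24, 14²≡22 (mod 29).
The residues are {1, 4, 5, 6, 7, 9, 13, 16, 20, 22, 23, 24, 25, 28}; the non-residues are the remaining 14 nonzero classes.

2 3 8 10 11 12 14 15 17 18 19 21 26 27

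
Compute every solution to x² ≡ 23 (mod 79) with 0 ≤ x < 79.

24, 55

Since 79 ≡ 3 (mod 4), a square root of 23 is 23^((79+1)/4) = 23^20 mod 79.
Repeated squaring: 23^2≡55, 23^4≡23, 23^8≡55, 23^16≡23 (mod 79).
23^20 = 23^(16+4) ≡ 55 (mod 79).
Check: 55² = 3025 ≡ 23 (mod 79). The two roots are 24 and 55.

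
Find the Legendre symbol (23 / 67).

Reciprocity: 23 ≡ 3 and 67 ≡ 3 (mod 4), so (23/67) = −(67/23).
Reduce top mod 23: now compute (21/23).
Reciprocity: 21 ≡ 1 and 23 ≡ 3 (mod 4), so (21/23) = +(23/21).
Reduce top mod 21: now compute (2/21).
Pull out 2: since 21 ≡ 5 (mod 8), (2/21) = -1.
Reached (1/21) = 1. Collecting the sign flips along the way, the symbol is +1.

1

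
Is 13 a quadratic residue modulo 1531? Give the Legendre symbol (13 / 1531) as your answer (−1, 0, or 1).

1

Reciprocity: 13 ≡ 1 and 1531 ≡ 3 (mod 4), so (13/1531) = +(1531/13).
Reduce top mod 13: now compute (10/13).
Pull out 2: since 13 ≡ 5 (mod 8), (2/13) = -1.
Reciprocity: 5 ≡ 1 and 13 ≡ 1 (mod 4), so (5/13) = +(13/5).
Reduce top mod 5: now compute (3/5).
Reciprocity: 3 ≡ 3 and 5 ≡ 1 (mod 4), so (3/5) = +(5/3).
Reduce top mod 3: now compute (2/3).
Pull out 2: since 3 ≡ 3 (mod 8), (2/3) = -1.
Reached (1/3) = 1. Collecting the sign flips along the way, the symbol is +1.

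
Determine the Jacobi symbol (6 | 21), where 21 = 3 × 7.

Pull out 2: since 21 ≡ 5 (mod 8), (2/21) = -1.
Reciprocity: 3 ≡ 3 and 21 ≡ 1 (mod 4), so (3/21) = +(21/3).
Reduce top mod 3: now compute (0/3).
Top reduces to 0: gcd > 1, so the symbol is 0.

0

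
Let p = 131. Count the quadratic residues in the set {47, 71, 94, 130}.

1

(47/131) = -1 → non-residue.
(71/131) = -1 → non-residue.
(94/131) = +1 → QR.
(130/131) = -1 → non-residue.
Total quadratic residues among the 4: 1.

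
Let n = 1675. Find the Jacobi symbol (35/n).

0

Reciprocity: 35 ≡ 3 and 1675 ≡ 3 (mod 4), so (35/1675) = −(1675/35).
Reduce top mod 35: now compute (30/35).
Pull out 2: since 35 ≡ 3 (mod 8), (2/35) = -1.
Reciprocity: 15 ≡ 3 and 35 ≡ 3 (mod 4), so (15/35) = −(35/15).
Reduce top mod 15: now compute (5/15).
Reciprocity: 5 ≡ 1 and 15 ≡ 3 (mod 4), so (5/15) = +(15/5).
Reduce top mod 5: now compute (0/5).
Top reduces to 0: gcd > 1, so the symbol is 0.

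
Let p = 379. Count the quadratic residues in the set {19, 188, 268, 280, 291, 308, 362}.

(19/379) = +1 → QR.
(188/379) = -1 → non-residue.
(268/379) = +1 → QR.
(280/379) = +1 → QR.
(291/379) = -1 → non-residue.
(308/379) = +1 → QR.
(362/379) = +1 → QR.
Total quadratic residues among the 7: 5.

5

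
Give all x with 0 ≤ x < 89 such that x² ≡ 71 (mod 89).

31, 58

89 ≡ 1 (mod 4), so we find a root by search.
Trying successive values, 31² = 961 ≡ 71 (mod 89). The other root is 89 − 31 = 58.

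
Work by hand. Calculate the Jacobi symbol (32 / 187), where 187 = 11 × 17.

-1

Pull out 2^5: since 187 ≡ 3 (mod 8), (2/187) = -1, so (2/187)^5 = -1.
Reached (1/187) = 1. Collecting the sign flips along the way, the symbol is -1.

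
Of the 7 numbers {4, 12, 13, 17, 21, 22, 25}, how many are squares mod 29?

(4/29) = +1 → QR.
(12/29) = -1 → non-residue.
(13/29) = +1 → QR.
(17/29) = -1 → non-residue.
(21/29) = -1 → non-residue.
(22/29) = +1 → QR.
(25/29) = +1 → QR.
Total quadratic residues among the 7: 4.

4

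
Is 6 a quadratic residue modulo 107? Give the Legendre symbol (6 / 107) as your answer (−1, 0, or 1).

Euler's criterion: (6/107) ≡ 6^53 (mod 107).
6^2 ≡ 36 (mod 107)
6^4 ≡ 12 (mod 107)
6^8 ≡ 37 (mod 107)
6^16 ≡ 85 (mod 107)
6^32 ≡ 56 (mod 107)
6^53 = 6^(32+16+4+1) ≡ 106 (mod 107).
Result is 106 ≡ −1, so (6/107) = −1.

-1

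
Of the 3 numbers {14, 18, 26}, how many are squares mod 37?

(14/37) = -1 → non-residue.
(18/37) = -1 → non-residue.
(26/37) = +1 → QR.
Total quadratic residues among the 3: 1.

1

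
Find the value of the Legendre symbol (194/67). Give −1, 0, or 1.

1

First reduce: 194 ≡ 60 (mod 67).
Pull out 2^2: since 67 ≡ 3 (mod 8), (2/67) = -1, so (2/67)^2 = +1.
Reciprocity: 15 ≡ 3 and 67 ≡ 3 (mod 4), so (15/67) = −(67/15).
Reduce top mod 15: now compute (7/15).
Reciprocity: 7 ≡ 3 and 15 ≡ 3 (mod 4), so (7/15) = −(15/7).
Reduce top mod 7: now compute (1/7).
Reached (1/7) = 1. Collecting the sign flips along the way, the symbol is +1.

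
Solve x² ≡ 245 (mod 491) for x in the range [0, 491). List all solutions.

Since 491 ≡ 3 (mod 4), a square root of 245 is 245^((491+1)/4) = 245^123 mod 491.
Repeated squaring: 245^2≡123, 245^4≡399, 245^8≡117, 245^16≡432, 245^32≡44, 245^64≡463 (mod 491).
245^123 = 245^(64+32+16+8+2+1) ≡ 444 (mod 491).
Check: 444² = 197136 ≡ 245 (mod 491). The two roots are 47 and 444.

47, 444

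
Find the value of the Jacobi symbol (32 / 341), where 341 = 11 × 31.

Pull out 2^5: since 341 ≡ 5 (mod 8), (2/341) = -1, so (2/341)^5 = -1.
Reached (1/341) = 1. Collecting the sign flips along the way, the symbol is -1.

-1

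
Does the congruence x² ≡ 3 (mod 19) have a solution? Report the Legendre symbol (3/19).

Euler's criterion: (3/19) ≡ 3^9 (mod 19).
3^2 ≡ 9 (mod 19)
3^4 ≡ 5 (mod 19)
3^8 ≡ 6 (mod 19)
3^9 = 3^(8+1) ≡ 18 (mod 19).
Result is 18 ≡ −1, so (3/19) = −1.

-1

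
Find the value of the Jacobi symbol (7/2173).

-1

Reciprocity: 7 ≡ 3 and 2173 ≡ 1 (mod 4), so (7/2173) = +(2173/7).
Reduce top mod 7: now compute (3/7).
Reciprocity: 3 ≡ 3 and 7 ≡ 3 (mod 4), so (3/7) = −(7/3).
Reduce top mod 3: now compute (1/3).
Reached (1/3) = 1. Collecting the sign flips along the way, the symbol is -1.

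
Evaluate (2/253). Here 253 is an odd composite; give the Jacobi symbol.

Pull out 2: since 253 ≡ 5 (mod 8), (2/253) = -1.
Reached (1/253) = 1. Collecting the sign flips along the way, the symbol is -1.

-1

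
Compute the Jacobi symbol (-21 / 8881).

First reduce: -21 ≡ 8860 (mod 8881).
Pull out 2^2: since 8881 ≡ 1 (mod 8), (2/8881) = +1, so (2/8881)^2 = +1.
Reciprocity: 2215 ≡ 3 and 8881 ≡ 1 (mod 4), so (2215/8881) = +(8881/2215).
Reduce top mod 2215: now compute (21/2215).
Reciprocity: 21 ≡ 1 and 2215 ≡ 3 (mod 4), so (21/2215) = +(2215/21).
Reduce top mod 21: now compute (10/21).
Pull out 2: since 21 ≡ 5 (mod 8), (2/21) = -1.
Reciprocity: 5 ≡ 1 and 21 ≡ 1 (mod 4), so (5/21) = +(21/5).
Reduce top mod 5: now compute (1/5).
Reached (1/5) = 1. Collecting the sign flips along the way, the symbol is -1.

-1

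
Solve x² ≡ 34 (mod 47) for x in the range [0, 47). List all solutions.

Since 47 ≡ 3 (mod 4), a square root of 34 is 34^((47+1)/4) = 34^12 mod 47.
Repeated squaring: 34^2≡28, 34^4≡32, 34^8≡37 (mod 47).
34^12 = 34^(8+4) ≡ 9 (mod 47).
Check: 9² = 81 ≡ 34 (mod 47). The two roots are 9 and 38.

9, 38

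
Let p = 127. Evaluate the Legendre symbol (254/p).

First reduce: 254 ≡ 0 (mod 127).
Top reduces to 0: gcd > 1, so the symbol is 0.

0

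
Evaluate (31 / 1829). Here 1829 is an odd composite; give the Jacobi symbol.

0

Reciprocity: 31 ≡ 3 and 1829 ≡ 1 (mod 4), so (31/1829) = +(1829/31).
Reduce top mod 31: now compute (0/31).
Top reduces to 0: gcd > 1, so the symbol is 0.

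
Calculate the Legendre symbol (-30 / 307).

Euler's criterion: (-30/307) ≡ 277^153 (mod 307).
277^2 ≡ 286 (mod 307)
277^4 ≡ 134 (mod 307)
277^8 ≡ 150 (mod 307)
277^16 ≡ 89 (mod 307)
277^32 ≡ 246 (mod 307)
277^64 ≡ 37 (mod 307)
277^128 ≡ 141 (mod 307)
277^153 = 277^(128+16+8+1) ≡ 1 (mod 307).
Result is 1, so (-30/307) = 1.

1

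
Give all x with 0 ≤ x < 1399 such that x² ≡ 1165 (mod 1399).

Since 1399 ≡ 3 (mod 4), a square root of 1165 is 1165^((1399+1)/4) = 1165^350 mod 1399.
Repeated squaring: 1165^2≡195, 1165^4≡252, 1165^8≡549, 1165^16≡616, 1165^32≡327, 1165^64≡605, 1165^128≡886, 1165^256≡157 (mod 1399).
1165^350 = 1165^(256+64+16+8+4+2) ≡ 227 (mod 1399).
Check: 227² = 51529 ≡ 1165 (mod 1399). The two roots are 227 and 1172.

227, 1172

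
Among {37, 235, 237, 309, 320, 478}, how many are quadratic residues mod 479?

(37/479) = -1 → non-residue.
(235/479) = -1 → non-residue.
(237/479) = -1 → non-residue.
(309/479) = +1 → QR.
(320/479) = +1 → QR.
(478/479) = -1 → non-residue.
Total quadratic residues among the 6: 2.

2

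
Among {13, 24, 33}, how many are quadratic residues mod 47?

1

(13/47) = -1 → non-residue.
(24/47) = +1 → QR.
(33/47) = -1 → non-residue.
Total quadratic residues among the 3: 1.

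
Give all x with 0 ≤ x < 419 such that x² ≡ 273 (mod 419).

86, 333

Since 419 ≡ 3 (mod 4), a square root of 273 is 273^((419+1)/4) = 273^105 mod 419.
Repeated squaring: 273^2≡366, 273^4≡295, 273^8≡292, 273^16≡207, 273^32≡111, 273^64≡170 (mod 419).
273^105 = 273^(64+32+8+1) ≡ 333 (mod 419).
Check: 333² = 110889 ≡ 273 (mod 419). The two roots are 86 and 333.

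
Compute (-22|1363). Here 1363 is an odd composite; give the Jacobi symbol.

First reduce: -22 ≡ 1341 (mod 1363).
Reciprocity: 1341 ≡ 1 and 1363 ≡ 3 (mod 4), so (1341/1363) = +(1363/1341).
Reduce top mod 1341: now compute (22/1341).
Pull out 2: since 1341 ≡ 5 (mod 8), (2/1341) = -1.
Reciprocity: 11 ≡ 3 and 1341 ≡ 1 (mod 4), so (11/1341) = +(1341/11).
Reduce top mod 11: now compute (10/11).
Pull out 2: since 11 ≡ 3 (mod 8), (2/11) = -1.
Reciprocity: 5 ≡ 1 and 11 ≡ 3 (mod 4), so (5/11) = +(11/5).
Reduce top mod 5: now compute (1/5).
Reached (1/5) = 1. Collecting the sign flips along the way, the symbol is +1.

1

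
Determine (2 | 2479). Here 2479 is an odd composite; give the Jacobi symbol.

1

Pull out 2: since 2479 ≡ 7 (mod 8), (2/2479) = +1.
Reached (1/2479) = 1. Collecting the sign flips along the way, the symbol is +1.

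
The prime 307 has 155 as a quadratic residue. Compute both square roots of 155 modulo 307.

Since 307 ≡ 3 (mod 4), a square root of 155 is 155^((307+1)/4) = 155^77 mod 307.
Repeated squaring: 155^2≡79, 155^4≡101, 155^8≡70, 155^16≡295, 155^32≡144, 155^64≡167 (mod 307).
155^77 = 155^(64+8+4+1) ≡ 259 (mod 307).
Check: 259² = 67081 ≡ 155 (mod 307). The two roots are 48 and 259.

48, 259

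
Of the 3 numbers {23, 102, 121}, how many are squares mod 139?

(23/139) = -1 → non-residue.
(102/139) = -1 → non-residue.
(121/139) = +1 → QR.
Total quadratic residues among the 3: 1.

1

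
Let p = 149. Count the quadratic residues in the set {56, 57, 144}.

(56/149) = -1 → non-residue.
(57/149) = -1 → non-residue.
(144/149) = +1 → QR.
Total quadratic residues among the 3: 1.

1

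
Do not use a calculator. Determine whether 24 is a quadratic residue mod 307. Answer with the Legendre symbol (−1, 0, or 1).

1

Euler's criterion: (24/307) ≡ 24^153 (mod 307).
24^2 ≡ 269 (mod 307)
24^4 ≡ 216 (mod 307)
24^8 ≡ 299 (mod 307)
24^16 ≡ 64 (mod 307)
24^32 ≡ 105 (mod 307)
24^64 ≡ 280 (mod 307)
24^128 ≡ 115 (mod 307)
24^153 = 24^(128+16+8+1) ≡ 1 (mod 307).
Result is 1, so (24/307) = 1.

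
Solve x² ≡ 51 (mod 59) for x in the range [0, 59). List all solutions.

Since 59 ≡ 3 (mod 4), a square root of 51 is 51^((59+1)/4) = 51^15 mod 59.
Repeated squaring: 51^2≡5, 51^4≡25, 51^8≡35 (mod 59).
51^15 = 51^(8+4+2+1) ≡ 46 (mod 59).
Check: 46² = 2116 ≡ 51 (mod 59). The two roots are 13 and 46.

13, 46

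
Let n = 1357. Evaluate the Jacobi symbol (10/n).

1

Pull out 2: since 1357 ≡ 5 (mod 8), (2/1357) = -1.
Reciprocity: 5 ≡ 1 and 1357 ≡ 1 (mod 4), so (5/1357) = +(1357/5).
Reduce top mod 5: now compute (2/5).
Pull out 2: since 5 ≡ 5 (mod 8), (2/5) = -1.
Reached (1/5) = 1. Collecting the sign flips along the way, the symbol is +1.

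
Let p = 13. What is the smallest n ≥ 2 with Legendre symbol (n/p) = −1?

2

(2/13) = −1, so 2 is the smallest positive non-residue mod 13.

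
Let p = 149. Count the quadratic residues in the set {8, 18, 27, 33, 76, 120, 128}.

(8/149) = -1 → non-residue.
(18/149) = -1 → non-residue.
(27/149) = -1 → non-residue.
(33/149) = +1 → QR.
(76/149) = +1 → QR.
(120/149) = +1 → QR.
(128/149) = -1 → non-residue.
Total quadratic residues among the 7: 3.

3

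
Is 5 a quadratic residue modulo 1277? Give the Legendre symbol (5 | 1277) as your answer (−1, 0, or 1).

-1

Reciprocity: 5 ≡ 1 and 1277 ≡ 1 (mod 4), so (5/1277) = +(1277/5).
Reduce top mod 5: now compute (2/5).
Pull out 2: since 5 ≡ 5 (mod 8), (2/5) = -1.
Reached (1/5) = 1. Collecting the sign flips along the way, the symbol is -1.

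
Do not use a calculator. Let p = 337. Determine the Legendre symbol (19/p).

-1

Euler's criterion: (19/337) ≡ 19^168 (mod 337).
19^2 ≡ 24 (mod 337)
19^4 ≡ 239 (mod 337)
19^8 ≡ 168 (mod 337)
19^16 ≡ 253 (mod 337)
19^32 ≡ 316 (mod 337)
19^64 ≡ 104 (mod 337)
19^128 ≡ 32 (mod 337)
19^168 = 19^(128+32+8) ≡ 336 (mod 337).
Result is 336 ≡ −1, so (19/337) = −1.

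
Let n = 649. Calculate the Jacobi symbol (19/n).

Reciprocity: 19 ≡ 3 and 649 ≡ 1 (mod 4), so (19/649) = +(649/19).
Reduce top mod 19: now compute (3/19).
Reciprocity: 3 ≡ 3 and 19 ≡ 3 (mod 4), so (3/19) = −(19/3).
Reduce top mod 3: now compute (1/3).
Reached (1/3) = 1. Collecting the sign flips along the way, the symbol is -1.

-1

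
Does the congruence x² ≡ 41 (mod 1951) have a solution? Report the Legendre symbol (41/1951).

-1

Reciprocity: 41 ≡ 1 and 1951 ≡ 3 (mod 4), so (41/1951) = +(1951/41).
Reduce top mod 41: now compute (24/41).
Pull out 2^3: since 41 ≡ 1 (mod 8), (2/41) = +1, so (2/41)^3 = +1.
Reciprocity: 3 ≡ 3 and 41 ≡ 1 (mod 4), so (3/41) = +(41/3).
Reduce top mod 3: now compute (2/3).
Pull out 2: since 3 ≡ 3 (mod 8), (2/3) = -1.
Reached (1/3) = 1. Collecting the sign flips along the way, the symbol is -1.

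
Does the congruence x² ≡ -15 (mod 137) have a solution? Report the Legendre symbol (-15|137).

Euler's criterion: (-15/137) ≡ 122^68 (mod 137).
122^2 ≡ 88 (mod 137)
122^4 ≡ 72 (mod 137)
122^8 ≡ 115 (mod 137)
122^16 ≡ 73 (mod 137)
122^32 ≡ 123 (mod 137)
122^64 ≡ 59 (mod 137)
122^68 = 122^(64+4) ≡ 1 (mod 137).
Result is 1, so (-15/137) = 1.

1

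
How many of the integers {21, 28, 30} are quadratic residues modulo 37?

(21/37) = +1 → QR.
(28/37) = +1 → QR.
(30/37) = +1 → QR.
Total quadratic residues among the 3: 3.

3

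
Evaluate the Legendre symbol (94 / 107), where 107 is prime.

-1

Pull out 2: since 107 ≡ 3 (mod 8), (2/107) = -1.
Reciprocity: 47 ≡ 3 and 107 ≡ 3 (mod 4), so (47/107) = −(107/47).
Reduce top mod 47: now compute (13/47).
Reciprocity: 13 ≡ 1 and 47 ≡ 3 (mod 4), so (13/47) = +(47/13).
Reduce top mod 13: now compute (8/13).
Pull out 2^3: since 13 ≡ 5 (mod 8), (2/13) = -1, so (2/13)^3 = -1.
Reached (1/13) = 1. Collecting the sign flips along the way, the symbol is -1.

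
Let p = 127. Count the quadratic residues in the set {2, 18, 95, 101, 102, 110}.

2

(2/127) = +1 → QR.
(18/127) = +1 → QR.
(95/127) = -1 → non-residue.
(101/127) = -1 → non-residue.
(102/127) = -1 → non-residue.
(110/127) = -1 → non-residue.
Total quadratic residues among the 6: 2.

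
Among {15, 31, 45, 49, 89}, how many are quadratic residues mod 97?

3

(15/97) = -1 → non-residue.
(31/97) = +1 → QR.
(45/97) = -1 → non-residue.
(49/97) = +1 → QR.
(89/97) = +1 → QR.
Total quadratic residues among the 5: 3.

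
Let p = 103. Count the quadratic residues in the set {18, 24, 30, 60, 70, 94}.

(18/103) = +1 → QR.
(24/103) = -1 → non-residue.
(30/103) = +1 → QR.
(60/103) = +1 → QR.
(70/103) = -1 → non-residue.
(94/103) = -1 → non-residue.
Total quadratic residues among the 6: 3.

3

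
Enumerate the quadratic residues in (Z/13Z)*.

Square k = 1,…,6 (k and 13−k give the same square):
1²=1, 2²=4, 3²=9, 4²≡3, 5²≡12, 6²≡10 (mod 13).
So the quadratic residues mod 13 are {1, 3, 4, 9, 10, 12}.

1 3 4 9 10 12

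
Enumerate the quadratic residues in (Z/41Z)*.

1 2 4 5 8 9 10 16 18 20 21 23 25 31 32 33 36 37 39 40

Square k = 1,…,20 (k and 41−k give the same square):
1²=1, 2²=4, 3²=9, 4²=16, 5²=25, 6²=36, 7²≡8, 8²≡23, 9²≡40, 10²≡18, 11²≡39, 12²≡21, 13²≡5, 14²≡32, 15²≡20, 16²≡10, 17²≡2, 18²≡37, 19²≡33, 20²≡31 (mod 41).
So the quadratic residues mod 41 are {1, 2, 4, 5, 8, 9, 10, 16, 18, 20, 21, 23, 25, 31, 32, 33, 36, 37, 39, 40}.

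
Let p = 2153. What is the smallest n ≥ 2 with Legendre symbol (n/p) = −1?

3

(2/2153) = +1, so 2 is a residue.
(3/2153) = −1, so 3 is the smallest positive non-residue mod 2153.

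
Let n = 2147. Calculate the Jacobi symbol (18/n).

-1

Pull out 2: since 2147 ≡ 3 (mod 8), (2/2147) = -1.
Reciprocity: 9 ≡ 1 and 2147 ≡ 3 (mod 4), so (9/2147) = +(2147/9).
Reduce top mod 9: now compute (5/9).
Reciprocity: 5 ≡ 1 and 9 ≡ 1 (mod 4), so (5/9) = +(9/5).
Reduce top mod 5: now compute (4/5).
Pull out 2^2: since 5 ≡ 5 (mod 8), (2/5) = -1, so (2/5)^2 = +1.
Reached (1/5) = 1. Collecting the sign flips along the way, the symbol is -1.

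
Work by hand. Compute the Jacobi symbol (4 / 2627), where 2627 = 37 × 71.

1

Pull out 2^2: since 2627 ≡ 3 (mod 8), (2/2627) = -1, so (2/2627)^2 = +1.
Reached (1/2627) = 1. Collecting the sign flips along the way, the symbol is +1.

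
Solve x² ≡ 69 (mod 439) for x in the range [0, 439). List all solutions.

Since 439 ≡ 3 (mod 4), a square root of 69 is 69^((439+1)/4) = 69^110 mod 439.
Repeated squaring: 69^2≡371, 69^4≡234, 69^8≡320, 69^16≡113, 69^32≡38, 69^64≡127 (mod 439).
69^110 = 69^(64+32+8+4+2) ≡ 76 (mod 439).
Check: 76² = 5776 ≡ 69 (mod 439). The two roots are 76 and 363.

76, 363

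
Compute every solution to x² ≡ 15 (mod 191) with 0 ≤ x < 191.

46, 145

Since 191 ≡ 3 (mod 4), a square root of 15 is 15^((191+1)/4) = 15^48 mod 191.
Repeated squaring: 15^2≡34, 15^4≡10, 15^8≡100, 15^16≡68, 15^32≡40 (mod 191).
15^48 = 15^(32+16) ≡ 46 (mod 191).
Check: 46² = 2116 ≡ 15 (mod 191). The two roots are 46 and 145.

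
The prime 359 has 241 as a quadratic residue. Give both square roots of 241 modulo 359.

96, 263

Since 359 ≡ 3 (mod 4), a square root of 241 is 241^((359+1)/4) = 241^90 mod 359.
Repeated squaring: 241^2≡282, 241^4≡185, 241^8≡120, 241^16≡40, 241^32≡164, 241^64≡330 (mod 359).
241^90 = 241^(64+16+8+2) ≡ 96 (mod 359).
Check: 96² = 9216 ≡ 241 (mod 359). The two roots are 96 and 263.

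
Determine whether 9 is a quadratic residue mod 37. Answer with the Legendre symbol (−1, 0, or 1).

Reciprocity: 9 ≡ 1 and 37 ≡ 1 (mod 4), so (9/37) = +(37/9).
Reduce top mod 9: now compute (1/9).
Reached (1/9) = 1. Collecting the sign flips along the way, the symbol is +1.

1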